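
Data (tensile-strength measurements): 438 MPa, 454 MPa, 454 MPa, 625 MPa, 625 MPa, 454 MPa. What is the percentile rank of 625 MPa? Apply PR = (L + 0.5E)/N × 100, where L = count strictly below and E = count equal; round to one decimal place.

N = 6.
Strictly below 625: 4. Equal to 625: 2.
PR = (4 + 0.5·2)/6 × 100 = 83.3

83.3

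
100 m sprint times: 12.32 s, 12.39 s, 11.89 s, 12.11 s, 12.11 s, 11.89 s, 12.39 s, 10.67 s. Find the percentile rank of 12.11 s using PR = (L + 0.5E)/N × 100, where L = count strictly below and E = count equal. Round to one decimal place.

N = 8.
Strictly below 12.11: 3. Equal to 12.11: 2.
PR = (3 + 0.5·2)/8 × 100 = 50.0

50.0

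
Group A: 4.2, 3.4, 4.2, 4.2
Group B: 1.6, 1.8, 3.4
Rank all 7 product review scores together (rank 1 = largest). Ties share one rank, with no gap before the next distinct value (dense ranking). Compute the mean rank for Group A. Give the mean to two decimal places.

Sorted (descending): 4.2, 4.2, 4.2, 3.4, 3.4, 1.8, 1.6
The 3 values of 4.2 share dense rank 1.
The 2 values of 3.4 share dense rank 2.
Remaining distinct values take the next consecutive integers.
Group A values → pooled ranks: 4.2→1, 3.4→2, 4.2→1, 4.2→1
Mean rank = (1 + 2 + 1 + 1) / 4 = 1.25

1.25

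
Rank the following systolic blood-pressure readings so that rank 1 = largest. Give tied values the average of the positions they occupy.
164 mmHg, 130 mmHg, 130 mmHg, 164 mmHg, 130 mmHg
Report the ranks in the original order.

1.5, 4, 4, 1.5, 4

Sorted (descending): 164, 164, 130, 130, 130
The 2 values of 164 occupy positions 1–2 → average rank (1+2)/2 = 1.5.
The 3 values of 130 occupy positions 3–5 → average rank 4.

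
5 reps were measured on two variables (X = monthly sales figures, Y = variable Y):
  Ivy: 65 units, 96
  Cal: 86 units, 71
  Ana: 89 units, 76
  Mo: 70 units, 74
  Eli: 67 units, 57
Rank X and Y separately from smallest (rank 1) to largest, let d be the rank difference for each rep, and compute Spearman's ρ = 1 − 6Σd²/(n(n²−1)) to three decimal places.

-0.100

Ranks of variable 1: 1, 4, 5, 3, 2
Ranks of variable 2: 5, 2, 4, 3, 1
d = r₁ − r₂: -4, 2, 1, 0, 1
d²: 16, 4, 1, 0, 1; Σd² = 22
ρ = 1 − 6·22/(5·24) = 1 − 132/120 = -0.100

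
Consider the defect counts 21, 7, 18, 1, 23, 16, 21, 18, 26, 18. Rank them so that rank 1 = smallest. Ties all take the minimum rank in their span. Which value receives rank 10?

26

Sorted (ascending): 1, 7, 16, 18, 18, 18, 21, 21, 23, 26
The 3 values of 18 occupy positions 4–6 → each gets rank 4.
The 2 values of 21 occupy positions 7–8 → each gets rank 7.
Rank 10 → value 26.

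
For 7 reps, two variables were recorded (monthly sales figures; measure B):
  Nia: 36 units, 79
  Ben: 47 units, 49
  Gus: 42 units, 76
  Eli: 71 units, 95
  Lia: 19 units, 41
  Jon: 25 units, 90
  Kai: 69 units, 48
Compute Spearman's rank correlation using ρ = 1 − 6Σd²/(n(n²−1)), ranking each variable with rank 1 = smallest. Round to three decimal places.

0.286

Ranks of variable 1: 3, 5, 4, 7, 1, 2, 6
Ranks of variable 2: 5, 3, 4, 7, 1, 6, 2
d = r₁ − r₂: -2, 2, 0, 0, 0, -4, 4
d²: 4, 4, 0, 0, 0, 16, 16; Σd² = 40
ρ = 1 − 6·40/(7·48) = 1 − 240/336 = 0.286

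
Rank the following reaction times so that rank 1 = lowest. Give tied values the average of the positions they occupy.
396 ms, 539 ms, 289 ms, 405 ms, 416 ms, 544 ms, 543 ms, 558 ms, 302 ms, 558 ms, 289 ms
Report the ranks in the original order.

4, 7, 1.5, 5, 6, 9, 8, 10.5, 3, 10.5, 1.5

Sorted (ascending): 289, 289, 302, 396, 405, 416, 539, 543, 544, 558, 558
The 2 values of 289 occupy positions 1–2 → average rank (1+2)/2 = 1.5.
The 2 values of 558 occupy positions 10–11 → average rank (10+11)/2 = 10.5.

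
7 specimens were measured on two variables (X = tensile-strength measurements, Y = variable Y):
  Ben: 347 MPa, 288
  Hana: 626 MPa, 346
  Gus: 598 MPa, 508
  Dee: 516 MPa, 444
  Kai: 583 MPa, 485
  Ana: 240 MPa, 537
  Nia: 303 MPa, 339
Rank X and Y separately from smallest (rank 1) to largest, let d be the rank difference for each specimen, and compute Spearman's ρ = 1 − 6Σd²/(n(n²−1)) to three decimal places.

Ranks of variable 1: 3, 7, 6, 4, 5, 1, 2
Ranks of variable 2: 1, 3, 6, 4, 5, 7, 2
d = r₁ − r₂: 2, 4, 0, 0, 0, -6, 0
d²: 4, 16, 0, 0, 0, 36, 0; Σd² = 56
ρ = 1 − 6·56/(7·48) = 1 − 336/336 = 0.000

0.000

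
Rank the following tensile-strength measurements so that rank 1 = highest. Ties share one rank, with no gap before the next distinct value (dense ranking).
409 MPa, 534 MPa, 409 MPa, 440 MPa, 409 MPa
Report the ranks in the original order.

3, 1, 3, 2, 3

Sorted (descending): 534, 440, 409, 409, 409
The 3 values of 409 share dense rank 3.
Remaining distinct values take the next consecutive integers.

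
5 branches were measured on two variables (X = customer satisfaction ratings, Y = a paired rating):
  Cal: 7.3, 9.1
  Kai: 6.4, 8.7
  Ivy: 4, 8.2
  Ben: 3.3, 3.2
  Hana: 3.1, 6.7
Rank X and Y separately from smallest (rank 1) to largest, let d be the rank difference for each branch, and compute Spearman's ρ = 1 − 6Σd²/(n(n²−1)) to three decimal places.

0.900

Ranks of variable 1: 5, 4, 3, 2, 1
Ranks of variable 2: 5, 4, 3, 1, 2
d = r₁ − r₂: 0, 0, 0, 1, -1
d²: 0, 0, 0, 1, 1; Σd² = 2
ρ = 1 − 6·2/(5·24) = 1 − 12/120 = 0.900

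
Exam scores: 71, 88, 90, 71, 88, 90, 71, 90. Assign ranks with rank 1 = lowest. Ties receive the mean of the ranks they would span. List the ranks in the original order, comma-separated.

2, 4.5, 7, 2, 4.5, 7, 2, 7

Sorted (ascending): 71, 71, 71, 88, 88, 90, 90, 90
The 3 values of 71 occupy positions 1–3 → average rank 2.
The 2 values of 88 occupy positions 4–5 → average rank (4+5)/2 = 4.5.
The 3 values of 90 occupy positions 6–8 → average rank 7.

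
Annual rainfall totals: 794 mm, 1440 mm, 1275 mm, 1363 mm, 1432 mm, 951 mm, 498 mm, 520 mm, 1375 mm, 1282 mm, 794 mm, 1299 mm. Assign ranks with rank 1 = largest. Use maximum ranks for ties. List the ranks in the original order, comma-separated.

10, 1, 7, 4, 2, 8, 12, 11, 3, 6, 10, 5

Sorted (descending): 1440, 1432, 1375, 1363, 1299, 1282, 1275, 951, 794, 794, 520, 498
The 2 values of 794 occupy positions 9–10 → each gets rank 10.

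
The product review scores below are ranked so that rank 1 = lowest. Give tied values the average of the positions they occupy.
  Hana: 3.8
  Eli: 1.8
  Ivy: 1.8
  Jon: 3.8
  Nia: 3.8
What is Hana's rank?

Sorted (ascending): 1.8, 1.8, 3.8, 3.8, 3.8
The 2 values of 1.8 occupy positions 1–2 → average rank (1+2)/2 = 1.5.
The 3 values of 3.8 occupy positions 3–5 → average rank 4.
Hana has value 3.8 → rank 4.

4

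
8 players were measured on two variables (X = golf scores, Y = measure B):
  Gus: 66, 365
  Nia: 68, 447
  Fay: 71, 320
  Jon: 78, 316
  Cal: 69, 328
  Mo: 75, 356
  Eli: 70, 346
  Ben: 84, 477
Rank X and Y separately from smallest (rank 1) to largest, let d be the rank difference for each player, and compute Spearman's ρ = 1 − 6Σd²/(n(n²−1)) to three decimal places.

-0.143

Ranks of variable 1: 1, 2, 5, 7, 3, 6, 4, 8
Ranks of variable 2: 6, 7, 2, 1, 3, 5, 4, 8
d = r₁ − r₂: -5, -5, 3, 6, 0, 1, 0, 0
d²: 25, 25, 9, 36, 0, 1, 0, 0; Σd² = 96
ρ = 1 − 6·96/(8·63) = 1 − 576/504 = -0.143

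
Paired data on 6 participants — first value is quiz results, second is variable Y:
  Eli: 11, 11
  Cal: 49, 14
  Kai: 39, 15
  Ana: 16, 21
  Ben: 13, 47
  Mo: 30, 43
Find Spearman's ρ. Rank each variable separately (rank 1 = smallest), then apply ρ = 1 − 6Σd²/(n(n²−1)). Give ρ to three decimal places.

Ranks of variable 1: 1, 6, 5, 3, 2, 4
Ranks of variable 2: 1, 2, 3, 4, 6, 5
d = r₁ − r₂: 0, 4, 2, -1, -4, -1
d²: 0, 16, 4, 1, 16, 1; Σd² = 38
ρ = 1 − 6·38/(6·35) = 1 − 228/210 = -0.086

-0.086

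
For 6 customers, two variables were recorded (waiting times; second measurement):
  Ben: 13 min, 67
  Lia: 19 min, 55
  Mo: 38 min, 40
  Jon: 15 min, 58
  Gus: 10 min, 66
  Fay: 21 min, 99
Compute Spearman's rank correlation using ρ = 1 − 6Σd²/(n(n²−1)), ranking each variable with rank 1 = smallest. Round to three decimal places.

Ranks of variable 1: 2, 4, 6, 3, 1, 5
Ranks of variable 2: 5, 2, 1, 3, 4, 6
d = r₁ − r₂: -3, 2, 5, 0, -3, -1
d²: 9, 4, 25, 0, 9, 1; Σd² = 48
ρ = 1 − 6·48/(6·35) = 1 − 288/210 = -0.371

-0.371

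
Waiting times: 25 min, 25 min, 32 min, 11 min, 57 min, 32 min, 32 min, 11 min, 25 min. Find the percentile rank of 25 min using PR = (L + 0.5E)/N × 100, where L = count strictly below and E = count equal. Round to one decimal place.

38.9

N = 9.
Strictly below 25: 2. Equal to 25: 3.
PR = (2 + 0.5·3)/9 × 100 = 38.9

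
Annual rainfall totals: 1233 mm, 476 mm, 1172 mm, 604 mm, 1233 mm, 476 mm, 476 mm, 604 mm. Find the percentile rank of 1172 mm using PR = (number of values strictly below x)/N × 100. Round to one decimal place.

62.5

N = 8.
Strictly below 1172: 5. Equal to 1172: 1.
PR = 5/8 × 100 = 62.5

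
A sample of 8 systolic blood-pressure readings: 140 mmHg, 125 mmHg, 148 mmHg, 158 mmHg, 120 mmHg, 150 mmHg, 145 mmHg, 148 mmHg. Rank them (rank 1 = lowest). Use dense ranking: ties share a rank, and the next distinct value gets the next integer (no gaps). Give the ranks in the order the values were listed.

3, 2, 5, 7, 1, 6, 4, 5

Sorted (ascending): 120, 125, 140, 145, 148, 148, 150, 158
The 2 values of 148 share dense rank 5.
Remaining distinct values take the next consecutive integers.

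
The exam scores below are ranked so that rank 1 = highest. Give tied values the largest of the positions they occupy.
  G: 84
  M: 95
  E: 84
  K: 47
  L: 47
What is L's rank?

5

Sorted (descending): 95, 84, 84, 47, 47
The 2 values of 84 occupy positions 2–3 → each gets rank 3.
The 2 values of 47 occupy positions 4–5 → each gets rank 5.
L has value 47 → rank 5.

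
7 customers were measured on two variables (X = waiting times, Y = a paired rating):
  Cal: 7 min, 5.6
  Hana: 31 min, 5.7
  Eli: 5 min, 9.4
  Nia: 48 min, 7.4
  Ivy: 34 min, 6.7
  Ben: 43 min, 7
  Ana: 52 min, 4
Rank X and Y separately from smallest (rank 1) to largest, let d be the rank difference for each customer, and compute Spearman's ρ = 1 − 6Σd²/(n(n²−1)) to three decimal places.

-0.286

Ranks of variable 1: 2, 3, 1, 6, 4, 5, 7
Ranks of variable 2: 2, 3, 7, 6, 4, 5, 1
d = r₁ − r₂: 0, 0, -6, 0, 0, 0, 6
d²: 0, 0, 36, 0, 0, 0, 36; Σd² = 72
ρ = 1 − 6·72/(7·48) = 1 − 432/336 = -0.286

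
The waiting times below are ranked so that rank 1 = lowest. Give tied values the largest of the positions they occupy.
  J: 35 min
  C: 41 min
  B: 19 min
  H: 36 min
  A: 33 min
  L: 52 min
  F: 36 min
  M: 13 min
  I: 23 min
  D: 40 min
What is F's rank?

Sorted (ascending): 13, 19, 23, 33, 35, 36, 36, 40, 41, 52
The 2 values of 36 occupy positions 6–7 → each gets rank 7.
F has value 36 min → rank 7.

7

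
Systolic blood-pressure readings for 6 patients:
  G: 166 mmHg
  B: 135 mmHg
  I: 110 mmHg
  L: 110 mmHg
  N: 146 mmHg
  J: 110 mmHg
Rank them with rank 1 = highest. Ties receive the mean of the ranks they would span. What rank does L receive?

5

Sorted (descending): 166, 146, 135, 110, 110, 110
The 3 values of 110 occupy positions 4–6 → average rank 5.
L has value 110 mmHg → rank 5.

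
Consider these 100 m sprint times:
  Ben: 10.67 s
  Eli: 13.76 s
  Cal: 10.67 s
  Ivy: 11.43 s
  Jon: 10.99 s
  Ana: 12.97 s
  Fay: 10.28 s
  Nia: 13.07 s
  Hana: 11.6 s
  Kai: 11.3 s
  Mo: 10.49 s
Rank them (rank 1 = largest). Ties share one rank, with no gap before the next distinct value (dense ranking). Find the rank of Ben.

8

Sorted (descending): 13.76, 13.07, 12.97, 11.6, 11.43, 11.3, 10.99, 10.67, 10.67, 10.49, 10.28
The 2 values of 10.67 share dense rank 8.
Remaining distinct values take the next consecutive integers.
Ben has value 10.67 s → rank 8.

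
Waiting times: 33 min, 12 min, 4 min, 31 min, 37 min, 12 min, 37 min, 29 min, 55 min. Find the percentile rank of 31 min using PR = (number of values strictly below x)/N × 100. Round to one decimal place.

N = 9.
Strictly below 31: 4. Equal to 31: 1.
PR = 4/9 × 100 = 44.4

44.4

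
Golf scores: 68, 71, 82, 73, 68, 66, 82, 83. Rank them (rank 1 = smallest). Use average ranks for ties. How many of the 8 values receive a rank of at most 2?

Sorted (ascending): 66, 68, 68, 71, 73, 82, 82, 83
The 2 values of 68 occupy positions 2–3 → average rank (2+3)/2 = 2.5.
The 2 values of 82 occupy positions 6–7 → average rank (6+7)/2 = 6.5.
Ranks ≤ 2: {1} → 1 value.

1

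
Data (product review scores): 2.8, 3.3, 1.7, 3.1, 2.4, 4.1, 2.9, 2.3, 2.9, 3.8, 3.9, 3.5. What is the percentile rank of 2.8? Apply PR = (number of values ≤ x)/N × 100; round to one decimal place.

33.3

N = 12.
Strictly below 2.8: 3. Equal to 2.8: 1.
PR = 4/12 × 100 = 33.3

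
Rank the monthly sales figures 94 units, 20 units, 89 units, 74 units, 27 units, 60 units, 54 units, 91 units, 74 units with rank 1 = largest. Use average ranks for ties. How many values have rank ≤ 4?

Sorted (descending): 94, 91, 89, 74, 74, 60, 54, 27, 20
The 2 values of 74 occupy positions 4–5 → average rank (4+5)/2 = 4.5.
Ranks ≤ 4: {1, 2, 3} → 3 values.

3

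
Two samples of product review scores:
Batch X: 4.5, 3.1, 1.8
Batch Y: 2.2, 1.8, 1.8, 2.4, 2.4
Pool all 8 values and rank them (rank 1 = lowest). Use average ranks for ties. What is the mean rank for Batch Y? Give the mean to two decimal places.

Sorted (ascending): 1.8, 1.8, 1.8, 2.2, 2.4, 2.4, 3.1, 4.5
The 3 values of 1.8 occupy positions 1–3 → average rank 2.
The 2 values of 2.4 occupy positions 5–6 → average rank (5+6)/2 = 5.5.
Batch Y values → pooled ranks: 2.2→4, 1.8→2, 1.8→2, 2.4→5.5, 2.4→5.5
Mean rank = (4 + 2 + 2 + 5.5 + 5.5) / 5 = 3.80

3.80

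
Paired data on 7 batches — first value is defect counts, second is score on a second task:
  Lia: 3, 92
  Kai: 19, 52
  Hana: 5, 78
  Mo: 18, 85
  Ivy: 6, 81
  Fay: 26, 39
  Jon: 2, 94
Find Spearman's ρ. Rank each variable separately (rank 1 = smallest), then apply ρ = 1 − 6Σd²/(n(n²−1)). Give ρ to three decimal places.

-0.857

Ranks of variable 1: 2, 6, 3, 5, 4, 7, 1
Ranks of variable 2: 6, 2, 3, 5, 4, 1, 7
d = r₁ − r₂: -4, 4, 0, 0, 0, 6, -6
d²: 16, 16, 0, 0, 0, 36, 36; Σd² = 104
ρ = 1 − 6·104/(7·48) = 1 − 624/336 = -0.857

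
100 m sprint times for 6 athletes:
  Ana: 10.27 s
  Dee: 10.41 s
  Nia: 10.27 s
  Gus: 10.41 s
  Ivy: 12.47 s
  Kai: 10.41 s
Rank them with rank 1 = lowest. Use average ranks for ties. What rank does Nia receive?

1.5

Sorted (ascending): 10.27, 10.27, 10.41, 10.41, 10.41, 12.47
The 2 values of 10.27 occupy positions 1–2 → average rank (1+2)/2 = 1.5.
The 3 values of 10.41 occupy positions 3–5 → average rank 4.
Nia has value 10.27 s → rank 1.5.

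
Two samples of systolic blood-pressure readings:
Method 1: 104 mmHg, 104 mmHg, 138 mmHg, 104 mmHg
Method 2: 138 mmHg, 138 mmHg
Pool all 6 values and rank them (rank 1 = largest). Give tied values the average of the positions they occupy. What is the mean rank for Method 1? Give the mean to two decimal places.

4.25

Sorted (descending): 138, 138, 138, 104, 104, 104
The 3 values of 138 occupy positions 1–3 → average rank 2.
The 3 values of 104 occupy positions 4–6 → average rank 5.
Method 1 values → pooled ranks: 104→5, 104→5, 138→2, 104→5
Mean rank = (5 + 5 + 2 + 5) / 4 = 4.25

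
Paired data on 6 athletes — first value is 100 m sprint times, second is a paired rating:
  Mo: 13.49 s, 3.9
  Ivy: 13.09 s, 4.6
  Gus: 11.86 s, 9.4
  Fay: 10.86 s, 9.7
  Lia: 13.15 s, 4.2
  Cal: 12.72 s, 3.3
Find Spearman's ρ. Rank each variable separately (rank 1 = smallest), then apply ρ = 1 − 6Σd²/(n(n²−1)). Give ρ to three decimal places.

Ranks of variable 1: 6, 4, 2, 1, 5, 3
Ranks of variable 2: 2, 4, 5, 6, 3, 1
d = r₁ − r₂: 4, 0, -3, -5, 2, 2
d²: 16, 0, 9, 25, 4, 4; Σd² = 58
ρ = 1 − 6·58/(6·35) = 1 − 348/210 = -0.657

-0.657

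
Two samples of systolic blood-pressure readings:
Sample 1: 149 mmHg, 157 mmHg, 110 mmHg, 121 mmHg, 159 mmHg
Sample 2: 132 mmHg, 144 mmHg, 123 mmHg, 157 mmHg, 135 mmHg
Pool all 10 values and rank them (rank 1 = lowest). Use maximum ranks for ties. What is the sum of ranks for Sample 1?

Sorted (ascending): 110, 121, 123, 132, 135, 144, 149, 157, 157, 159
The 2 values of 157 occupy positions 8–9 → each gets rank 9.
Sample 1 values → pooled ranks: 149→7, 157→9, 110→1, 121→2, 159→10
Rank sum = 7 + 9 + 1 + 2 + 10 = 29

29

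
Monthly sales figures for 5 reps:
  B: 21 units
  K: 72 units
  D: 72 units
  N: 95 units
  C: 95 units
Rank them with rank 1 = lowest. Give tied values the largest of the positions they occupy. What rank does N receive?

5

Sorted (ascending): 21, 72, 72, 95, 95
The 2 values of 72 occupy positions 2–3 → each gets rank 3.
The 2 values of 95 occupy positions 4–5 → each gets rank 5.
N has value 95 units → rank 5.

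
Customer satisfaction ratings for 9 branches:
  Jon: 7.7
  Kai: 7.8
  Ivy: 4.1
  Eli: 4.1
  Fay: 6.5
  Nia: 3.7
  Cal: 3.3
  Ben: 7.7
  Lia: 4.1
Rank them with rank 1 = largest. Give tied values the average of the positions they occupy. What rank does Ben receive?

Sorted (descending): 7.8, 7.7, 7.7, 6.5, 4.1, 4.1, 4.1, 3.7, 3.3
The 2 values of 7.7 occupy positions 2–3 → average rank (2+3)/2 = 2.5.
The 3 values of 4.1 occupy positions 5–7 → average rank 6.
Ben has value 7.7 → rank 2.5.

2.5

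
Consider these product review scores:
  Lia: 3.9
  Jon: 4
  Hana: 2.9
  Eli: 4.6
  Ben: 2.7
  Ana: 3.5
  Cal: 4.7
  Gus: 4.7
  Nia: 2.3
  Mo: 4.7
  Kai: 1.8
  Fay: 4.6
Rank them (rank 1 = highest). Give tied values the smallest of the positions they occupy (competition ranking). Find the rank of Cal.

1

Sorted (descending): 4.7, 4.7, 4.7, 4.6, 4.6, 4, 3.9, 3.5, 2.9, 2.7, 2.3, 1.8
The 3 values of 4.7 occupy positions 1–3 → each gets rank 1.
The 2 values of 4.6 occupy positions 4–5 → each gets rank 4.
Cal has value 4.7 → rank 1.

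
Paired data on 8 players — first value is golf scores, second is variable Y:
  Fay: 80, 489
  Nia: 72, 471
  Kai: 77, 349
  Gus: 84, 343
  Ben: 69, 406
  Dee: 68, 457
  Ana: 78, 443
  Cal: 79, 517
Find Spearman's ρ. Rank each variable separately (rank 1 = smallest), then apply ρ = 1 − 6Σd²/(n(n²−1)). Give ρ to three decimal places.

0.000

Ranks of variable 1: 7, 3, 4, 8, 2, 1, 5, 6
Ranks of variable 2: 7, 6, 2, 1, 3, 5, 4, 8
d = r₁ − r₂: 0, -3, 2, 7, -1, -4, 1, -2
d²: 0, 9, 4, 49, 1, 16, 1, 4; Σd² = 84
ρ = 1 − 6·84/(8·63) = 1 − 504/504 = 0.000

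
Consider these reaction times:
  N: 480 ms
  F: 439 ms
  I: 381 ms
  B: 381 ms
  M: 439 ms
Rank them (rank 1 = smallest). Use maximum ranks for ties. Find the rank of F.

Sorted (ascending): 381, 381, 439, 439, 480
The 2 values of 381 occupy positions 1–2 → each gets rank 2.
The 2 values of 439 occupy positions 3–4 → each gets rank 4.
F has value 439 ms → rank 4.

4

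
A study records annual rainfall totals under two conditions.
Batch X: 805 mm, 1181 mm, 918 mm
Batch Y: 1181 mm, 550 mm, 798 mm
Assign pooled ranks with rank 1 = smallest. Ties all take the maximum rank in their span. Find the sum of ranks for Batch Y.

Sorted (ascending): 550, 798, 805, 918, 1181, 1181
The 2 values of 1181 occupy positions 5–6 → each gets rank 6.
Batch Y values → pooled ranks: 1181→6, 550→1, 798→2
Rank sum = 6 + 1 + 2 = 9

9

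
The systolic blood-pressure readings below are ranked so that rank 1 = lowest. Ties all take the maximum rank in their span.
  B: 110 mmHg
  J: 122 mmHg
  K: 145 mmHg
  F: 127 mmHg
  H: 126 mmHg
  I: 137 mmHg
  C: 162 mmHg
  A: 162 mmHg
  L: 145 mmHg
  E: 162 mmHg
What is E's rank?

10

Sorted (ascending): 110, 122, 126, 127, 137, 145, 145, 162, 162, 162
The 2 values of 145 occupy positions 6–7 → each gets rank 7.
The 3 values of 162 occupy positions 8–10 → each gets rank 10.
E has value 162 mmHg → rank 10.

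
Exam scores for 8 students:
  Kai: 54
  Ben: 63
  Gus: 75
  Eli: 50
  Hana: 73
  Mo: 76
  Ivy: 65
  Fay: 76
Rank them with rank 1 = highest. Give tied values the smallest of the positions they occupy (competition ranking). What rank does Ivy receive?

Sorted (descending): 76, 76, 75, 73, 65, 63, 54, 50
The 2 values of 76 occupy positions 1–2 → each gets rank 1.
Ivy has value 65 → rank 5.

5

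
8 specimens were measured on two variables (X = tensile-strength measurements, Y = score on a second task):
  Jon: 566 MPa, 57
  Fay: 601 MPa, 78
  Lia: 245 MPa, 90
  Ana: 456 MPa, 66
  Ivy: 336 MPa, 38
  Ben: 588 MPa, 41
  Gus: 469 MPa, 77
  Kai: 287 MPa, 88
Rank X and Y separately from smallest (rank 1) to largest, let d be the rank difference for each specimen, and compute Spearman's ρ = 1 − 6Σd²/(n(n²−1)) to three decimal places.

Ranks of variable 1: 6, 8, 1, 4, 3, 7, 5, 2
Ranks of variable 2: 3, 6, 8, 4, 1, 2, 5, 7
d = r₁ − r₂: 3, 2, -7, 0, 2, 5, 0, -5
d²: 9, 4, 49, 0, 4, 25, 0, 25; Σd² = 116
ρ = 1 − 6·116/(8·63) = 1 − 696/504 = -0.381

-0.381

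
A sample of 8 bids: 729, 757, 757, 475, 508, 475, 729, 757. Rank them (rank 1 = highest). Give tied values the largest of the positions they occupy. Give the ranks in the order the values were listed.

5, 3, 3, 8, 6, 8, 5, 3

Sorted (descending): 757, 757, 757, 729, 729, 508, 475, 475
The 3 values of 757 occupy positions 1–3 → each gets rank 3.
The 2 values of 729 occupy positions 4–5 → each gets rank 5.
The 2 values of 475 occupy positions 7–8 → each gets rank 8.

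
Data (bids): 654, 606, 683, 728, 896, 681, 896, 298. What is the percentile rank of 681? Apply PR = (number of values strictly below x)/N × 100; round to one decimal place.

37.5

N = 8.
Strictly below 681: 3. Equal to 681: 1.
PR = 3/8 × 100 = 37.5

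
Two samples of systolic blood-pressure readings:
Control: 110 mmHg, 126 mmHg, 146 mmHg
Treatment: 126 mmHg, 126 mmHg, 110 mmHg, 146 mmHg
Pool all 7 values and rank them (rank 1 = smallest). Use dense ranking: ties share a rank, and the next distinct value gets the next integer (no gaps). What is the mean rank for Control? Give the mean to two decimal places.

Sorted (ascending): 110, 110, 126, 126, 126, 146, 146
The 2 values of 110 share dense rank 1.
The 3 values of 126 share dense rank 2.
The 2 values of 146 share dense rank 3.
Control values → pooled ranks: 110→1, 126→2, 146→3
Mean rank = (1 + 2 + 3) / 3 = 2.00

2.00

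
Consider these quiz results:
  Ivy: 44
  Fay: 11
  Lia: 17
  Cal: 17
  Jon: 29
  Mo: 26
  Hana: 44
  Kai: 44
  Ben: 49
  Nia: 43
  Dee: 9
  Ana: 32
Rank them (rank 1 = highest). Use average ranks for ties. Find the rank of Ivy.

Sorted (descending): 49, 44, 44, 44, 43, 32, 29, 26, 17, 17, 11, 9
The 3 values of 44 occupy positions 2–4 → average rank 3.
The 2 values of 17 occupy positions 9–10 → average rank (9+10)/2 = 9.5.
Ivy has value 44 → rank 3.

3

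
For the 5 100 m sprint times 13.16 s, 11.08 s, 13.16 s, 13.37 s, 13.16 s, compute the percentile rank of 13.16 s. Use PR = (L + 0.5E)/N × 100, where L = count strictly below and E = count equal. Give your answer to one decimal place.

50.0

N = 5.
Strictly below 13.16: 1. Equal to 13.16: 3.
PR = (1 + 0.5·3)/5 × 100 = 50.0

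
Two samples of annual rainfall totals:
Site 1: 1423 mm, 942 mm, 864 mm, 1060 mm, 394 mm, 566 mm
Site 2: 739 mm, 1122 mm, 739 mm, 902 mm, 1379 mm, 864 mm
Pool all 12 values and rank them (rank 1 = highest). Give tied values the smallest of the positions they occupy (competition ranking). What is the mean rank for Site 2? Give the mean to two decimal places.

6.00

Sorted (descending): 1423, 1379, 1122, 1060, 942, 902, 864, 864, 739, 739, 566, 394
The 2 values of 864 occupy positions 7–8 → each gets rank 7.
The 2 values of 739 occupy positions 9–10 → each gets rank 9.
Site 2 values → pooled ranks: 739→9, 1122→3, 739→9, 902→6, 1379→2, 864→7
Mean rank = (9 + 3 + 9 + 6 + 2 + 7) / 6 = 6.00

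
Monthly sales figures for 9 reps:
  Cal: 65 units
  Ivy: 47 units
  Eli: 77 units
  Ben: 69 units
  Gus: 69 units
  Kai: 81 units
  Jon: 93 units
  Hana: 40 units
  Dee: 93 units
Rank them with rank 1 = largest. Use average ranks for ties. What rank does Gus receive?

Sorted (descending): 93, 93, 81, 77, 69, 69, 65, 47, 40
The 2 values of 93 occupy positions 1–2 → average rank (1+2)/2 = 1.5.
The 2 values of 69 occupy positions 5–6 → average rank (5+6)/2 = 5.5.
Gus has value 69 units → rank 5.5.

5.5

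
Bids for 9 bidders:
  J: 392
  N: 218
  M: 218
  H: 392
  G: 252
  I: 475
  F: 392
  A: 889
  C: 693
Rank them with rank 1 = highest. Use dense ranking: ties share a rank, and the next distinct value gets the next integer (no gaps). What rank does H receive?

Sorted (descending): 889, 693, 475, 392, 392, 392, 252, 218, 218
The 3 values of 392 share dense rank 4.
The 2 values of 218 share dense rank 6.
Remaining distinct values take the next consecutive integers.
H has value 392 → rank 4.

4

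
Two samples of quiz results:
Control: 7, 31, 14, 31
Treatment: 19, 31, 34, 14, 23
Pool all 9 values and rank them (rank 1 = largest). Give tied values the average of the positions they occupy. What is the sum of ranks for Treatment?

Sorted (descending): 34, 31, 31, 31, 23, 19, 14, 14, 7
The 3 values of 31 occupy positions 2–4 → average rank 3.
The 2 values of 14 occupy positions 7–8 → average rank (7+8)/2 = 7.5.
Treatment values → pooled ranks: 19→6, 31→3, 34→1, 14→7.5, 23→5
Rank sum = 6 + 3 + 1 + 7.5 + 5 = 22.5

22.5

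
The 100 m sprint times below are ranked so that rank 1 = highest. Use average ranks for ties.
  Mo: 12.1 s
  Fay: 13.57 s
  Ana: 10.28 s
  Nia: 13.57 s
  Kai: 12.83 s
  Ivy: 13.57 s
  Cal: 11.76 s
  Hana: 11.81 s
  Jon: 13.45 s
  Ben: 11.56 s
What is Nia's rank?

Sorted (descending): 13.57, 13.57, 13.57, 13.45, 12.83, 12.1, 11.81, 11.76, 11.56, 10.28
The 3 values of 13.57 occupy positions 1–3 → average rank 2.
Nia has value 13.57 s → rank 2.

2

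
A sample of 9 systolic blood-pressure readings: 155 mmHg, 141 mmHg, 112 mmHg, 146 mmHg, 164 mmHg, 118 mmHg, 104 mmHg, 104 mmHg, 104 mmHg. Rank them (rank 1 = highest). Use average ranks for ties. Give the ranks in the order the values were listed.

2, 4, 6, 3, 1, 5, 8, 8, 8

Sorted (descending): 164, 155, 146, 141, 118, 112, 104, 104, 104
The 3 values of 104 occupy positions 7–9 → average rank 8.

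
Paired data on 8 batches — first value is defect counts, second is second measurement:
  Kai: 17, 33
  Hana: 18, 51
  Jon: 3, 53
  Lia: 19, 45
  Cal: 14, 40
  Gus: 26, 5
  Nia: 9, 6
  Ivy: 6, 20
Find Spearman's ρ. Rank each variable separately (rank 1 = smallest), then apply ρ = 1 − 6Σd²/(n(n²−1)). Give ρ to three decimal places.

-0.238

Ranks of variable 1: 5, 6, 1, 7, 4, 8, 3, 2
Ranks of variable 2: 4, 7, 8, 6, 5, 1, 2, 3
d = r₁ − r₂: 1, -1, -7, 1, -1, 7, 1, -1
d²: 1, 1, 49, 1, 1, 49, 1, 1; Σd² = 104
ρ = 1 − 6·104/(8·63) = 1 − 624/504 = -0.238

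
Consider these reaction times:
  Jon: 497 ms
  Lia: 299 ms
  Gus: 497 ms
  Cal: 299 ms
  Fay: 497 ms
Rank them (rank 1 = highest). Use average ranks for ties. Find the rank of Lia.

4.5

Sorted (descending): 497, 497, 497, 299, 299
The 3 values of 497 occupy positions 1–3 → average rank 2.
The 2 values of 299 occupy positions 4–5 → average rank (4+5)/2 = 4.5.
Lia has value 299 ms → rank 4.5.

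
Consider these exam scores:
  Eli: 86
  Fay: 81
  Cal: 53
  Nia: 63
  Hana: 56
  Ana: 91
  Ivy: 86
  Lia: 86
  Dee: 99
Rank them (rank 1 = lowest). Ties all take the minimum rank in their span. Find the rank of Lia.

5

Sorted (ascending): 53, 56, 63, 81, 86, 86, 86, 91, 99
The 3 values of 86 occupy positions 5–7 → each gets rank 5.
Lia has value 86 → rank 5.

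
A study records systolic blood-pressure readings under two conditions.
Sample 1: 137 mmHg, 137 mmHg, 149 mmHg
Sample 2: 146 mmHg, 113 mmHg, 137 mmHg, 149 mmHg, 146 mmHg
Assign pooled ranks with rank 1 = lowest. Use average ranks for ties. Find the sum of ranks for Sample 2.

Sorted (ascending): 113, 137, 137, 137, 146, 146, 149, 149
The 3 values of 137 occupy positions 2–4 → average rank 3.
The 2 values of 146 occupy positions 5–6 → average rank (5+6)/2 = 5.5.
The 2 values of 149 occupy positions 7–8 → average rank (7+8)/2 = 7.5.
Sample 2 values → pooled ranks: 146→5.5, 113→1, 137→3, 149→7.5, 146→5.5
Rank sum = 5.5 + 1 + 3 + 7.5 + 5.5 = 22.5

22.5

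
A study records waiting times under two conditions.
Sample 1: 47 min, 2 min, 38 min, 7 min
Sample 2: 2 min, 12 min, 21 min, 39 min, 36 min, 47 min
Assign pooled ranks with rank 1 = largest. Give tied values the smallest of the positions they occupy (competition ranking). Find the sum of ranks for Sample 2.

Sorted (descending): 47, 47, 39, 38, 36, 21, 12, 7, 2, 2
The 2 values of 47 occupy positions 1–2 → each gets rank 1.
The 2 values of 2 occupy positions 9–10 → each gets rank 9.
Sample 2 values → pooled ranks: 2→9, 12→7, 21→6, 39→3, 36→5, 47→1
Rank sum = 9 + 7 + 6 + 3 + 5 + 1 = 31

31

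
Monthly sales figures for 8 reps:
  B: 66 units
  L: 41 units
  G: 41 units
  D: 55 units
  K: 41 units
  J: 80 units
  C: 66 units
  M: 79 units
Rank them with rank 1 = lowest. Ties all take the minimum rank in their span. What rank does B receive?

5

Sorted (ascending): 41, 41, 41, 55, 66, 66, 79, 80
The 3 values of 41 occupy positions 1–3 → each gets rank 1.
The 2 values of 66 occupy positions 5–6 → each gets rank 5.
B has value 66 units → rank 5.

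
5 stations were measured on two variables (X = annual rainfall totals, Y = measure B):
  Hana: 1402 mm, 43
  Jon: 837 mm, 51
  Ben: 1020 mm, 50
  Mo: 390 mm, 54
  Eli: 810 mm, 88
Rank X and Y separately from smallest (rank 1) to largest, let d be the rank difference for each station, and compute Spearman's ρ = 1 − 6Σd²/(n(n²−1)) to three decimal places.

Ranks of variable 1: 5, 3, 4, 1, 2
Ranks of variable 2: 1, 3, 2, 4, 5
d = r₁ − r₂: 4, 0, 2, -3, -3
d²: 16, 0, 4, 9, 9; Σd² = 38
ρ = 1 − 6·38/(5·24) = 1 − 228/120 = -0.900

-0.900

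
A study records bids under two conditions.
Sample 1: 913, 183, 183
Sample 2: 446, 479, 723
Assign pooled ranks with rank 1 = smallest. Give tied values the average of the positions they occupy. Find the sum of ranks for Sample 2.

12

Sorted (ascending): 183, 183, 446, 479, 723, 913
The 2 values of 183 occupy positions 1–2 → average rank (1+2)/2 = 1.5.
Sample 2 values → pooled ranks: 446→3, 479→4, 723→5
Rank sum = 3 + 4 + 5 = 12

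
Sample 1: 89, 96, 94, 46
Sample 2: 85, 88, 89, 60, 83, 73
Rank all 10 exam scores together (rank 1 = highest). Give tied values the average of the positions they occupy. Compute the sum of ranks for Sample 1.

16.5

Sorted (descending): 96, 94, 89, 89, 88, 85, 83, 73, 60, 46
The 2 values of 89 occupy positions 3–4 → average rank (3+4)/2 = 3.5.
Sample 1 values → pooled ranks: 89→3.5, 96→1, 94→2, 46→10
Rank sum = 3.5 + 1 + 2 + 10 = 16.5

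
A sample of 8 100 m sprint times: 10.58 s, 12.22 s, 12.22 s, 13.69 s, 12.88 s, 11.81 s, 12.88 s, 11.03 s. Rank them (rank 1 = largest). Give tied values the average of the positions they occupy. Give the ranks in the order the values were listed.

8, 4.5, 4.5, 1, 2.5, 6, 2.5, 7

Sorted (descending): 13.69, 12.88, 12.88, 12.22, 12.22, 11.81, 11.03, 10.58
The 2 values of 12.88 occupy positions 2–3 → average rank (2+3)/2 = 2.5.
The 2 values of 12.22 occupy positions 4–5 → average rank (4+5)/2 = 4.5.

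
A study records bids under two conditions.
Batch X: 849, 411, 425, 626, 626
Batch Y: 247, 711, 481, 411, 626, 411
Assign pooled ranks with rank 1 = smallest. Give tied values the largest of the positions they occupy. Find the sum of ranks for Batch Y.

34

Sorted (ascending): 247, 411, 411, 411, 425, 481, 626, 626, 626, 711, 849
The 3 values of 411 occupy positions 2–4 → each gets rank 4.
The 3 values of 626 occupy positions 7–9 → each gets rank 9.
Batch Y values → pooled ranks: 247→1, 711→10, 481→6, 411→4, 626→9, 411→4
Rank sum = 1 + 10 + 6 + 4 + 9 + 4 = 34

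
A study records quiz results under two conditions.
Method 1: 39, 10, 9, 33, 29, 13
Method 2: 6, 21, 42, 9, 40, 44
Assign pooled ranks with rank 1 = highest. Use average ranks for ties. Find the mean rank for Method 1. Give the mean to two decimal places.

7.08

Sorted (descending): 44, 42, 40, 39, 33, 29, 21, 13, 10, 9, 9, 6
The 2 values of 9 occupy positions 10–11 → average rank (10+11)/2 = 10.5.
Method 1 values → pooled ranks: 39→4, 10→9, 9→10.5, 33→5, 29→6, 13→8
Mean rank = (4 + 9 + 10.5 + 5 + 6 + 8) / 6 = 7.08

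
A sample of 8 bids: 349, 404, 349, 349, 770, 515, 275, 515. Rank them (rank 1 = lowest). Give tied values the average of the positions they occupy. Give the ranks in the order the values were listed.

Sorted (ascending): 275, 349, 349, 349, 404, 515, 515, 770
The 3 values of 349 occupy positions 2–4 → average rank 3.
The 2 values of 515 occupy positions 6–7 → average rank (6+7)/2 = 6.5.

3, 5, 3, 3, 8, 6.5, 1, 6.5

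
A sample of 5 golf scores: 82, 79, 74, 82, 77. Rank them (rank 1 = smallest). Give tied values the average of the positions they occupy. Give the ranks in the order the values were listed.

Sorted (ascending): 74, 77, 79, 82, 82
The 2 values of 82 occupy positions 4–5 → average rank (4+5)/2 = 4.5.

4.5, 3, 1, 4.5, 2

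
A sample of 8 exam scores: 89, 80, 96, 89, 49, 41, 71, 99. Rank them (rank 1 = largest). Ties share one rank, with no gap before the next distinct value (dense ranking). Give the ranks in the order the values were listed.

3, 4, 2, 3, 6, 7, 5, 1

Sorted (descending): 99, 96, 89, 89, 80, 71, 49, 41
The 2 values of 89 share dense rank 3.
Remaining distinct values take the next consecutive integers.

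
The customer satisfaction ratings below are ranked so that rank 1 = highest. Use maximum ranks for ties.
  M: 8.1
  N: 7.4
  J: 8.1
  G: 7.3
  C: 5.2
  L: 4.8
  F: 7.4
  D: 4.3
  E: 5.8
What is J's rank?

Sorted (descending): 8.1, 8.1, 7.4, 7.4, 7.3, 5.8, 5.2, 4.8, 4.3
The 2 values of 8.1 occupy positions 1–2 → each gets rank 2.
The 2 values of 7.4 occupy positions 3–4 → each gets rank 4.
J has value 8.1 → rank 2.

2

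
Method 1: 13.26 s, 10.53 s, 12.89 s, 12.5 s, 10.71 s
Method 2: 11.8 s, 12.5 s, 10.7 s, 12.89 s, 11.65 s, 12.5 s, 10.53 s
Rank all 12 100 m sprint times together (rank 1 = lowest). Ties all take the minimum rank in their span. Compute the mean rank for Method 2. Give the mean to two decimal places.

Sorted (ascending): 10.53, 10.53, 10.7, 10.71, 11.65, 11.8, 12.5, 12.5, 12.5, 12.89, 12.89, 13.26
The 2 values of 10.53 occupy positions 1–2 → each gets rank 1.
The 3 values of 12.5 occupy positions 7–9 → each gets rank 7.
The 2 values of 12.89 occupy positions 10–11 → each gets rank 10.
Method 2 values → pooled ranks: 11.8→6, 12.5→7, 10.7→3, 12.89→10, 11.65→5, 12.5→7, 10.53→1
Mean rank = (6 + 7 + 3 + 10 + 5 + 7 + 1) / 7 = 5.57

5.57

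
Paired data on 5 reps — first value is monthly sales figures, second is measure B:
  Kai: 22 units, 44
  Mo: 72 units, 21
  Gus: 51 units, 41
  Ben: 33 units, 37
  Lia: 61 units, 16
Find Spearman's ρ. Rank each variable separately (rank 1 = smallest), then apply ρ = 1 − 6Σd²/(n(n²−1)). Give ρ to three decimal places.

-0.800

Ranks of variable 1: 1, 5, 3, 2, 4
Ranks of variable 2: 5, 2, 4, 3, 1
d = r₁ − r₂: -4, 3, -1, -1, 3
d²: 16, 9, 1, 1, 9; Σd² = 36
ρ = 1 − 6·36/(5·24) = 1 − 216/120 = -0.800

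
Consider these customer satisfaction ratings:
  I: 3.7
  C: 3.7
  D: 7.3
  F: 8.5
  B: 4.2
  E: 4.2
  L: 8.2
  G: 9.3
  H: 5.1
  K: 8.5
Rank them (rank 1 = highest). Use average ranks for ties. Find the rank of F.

Sorted (descending): 9.3, 8.5, 8.5, 8.2, 7.3, 5.1, 4.2, 4.2, 3.7, 3.7
The 2 values of 8.5 occupy positions 2–3 → average rank (2+3)/2 = 2.5.
The 2 values of 4.2 occupy positions 7–8 → average rank (7+8)/2 = 7.5.
The 2 values of 3.7 occupy positions 9–10 → average rank (9+10)/2 = 9.5.
F has value 8.5 → rank 2.5.

2.5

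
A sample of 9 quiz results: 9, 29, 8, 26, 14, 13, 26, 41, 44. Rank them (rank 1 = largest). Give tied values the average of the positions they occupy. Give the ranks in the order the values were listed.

8, 3, 9, 4.5, 6, 7, 4.5, 2, 1

Sorted (descending): 44, 41, 29, 26, 26, 14, 13, 9, 8
The 2 values of 26 occupy positions 4–5 → average rank (4+5)/2 = 4.5.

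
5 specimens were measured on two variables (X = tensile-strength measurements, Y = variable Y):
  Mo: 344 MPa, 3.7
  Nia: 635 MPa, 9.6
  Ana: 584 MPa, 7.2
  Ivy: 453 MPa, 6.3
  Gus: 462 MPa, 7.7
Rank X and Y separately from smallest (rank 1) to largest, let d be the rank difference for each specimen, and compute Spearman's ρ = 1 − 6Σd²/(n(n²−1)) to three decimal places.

0.900

Ranks of variable 1: 1, 5, 4, 2, 3
Ranks of variable 2: 1, 5, 3, 2, 4
d = r₁ − r₂: 0, 0, 1, 0, -1
d²: 0, 0, 1, 0, 1; Σd² = 2
ρ = 1 − 6·2/(5·24) = 1 − 12/120 = 0.900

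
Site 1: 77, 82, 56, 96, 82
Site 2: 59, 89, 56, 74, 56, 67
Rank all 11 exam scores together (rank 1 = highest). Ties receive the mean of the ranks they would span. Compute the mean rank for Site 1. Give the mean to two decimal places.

Sorted (descending): 96, 89, 82, 82, 77, 74, 67, 59, 56, 56, 56
The 2 values of 82 occupy positions 3–4 → average rank (3+4)/2 = 3.5.
The 3 values of 56 occupy positions 9–11 → average rank 10.
Site 1 values → pooled ranks: 77→5, 82→3.5, 56→10, 96→1, 82→3.5
Mean rank = (5 + 3.5 + 10 + 1 + 3.5) / 5 = 4.60

4.60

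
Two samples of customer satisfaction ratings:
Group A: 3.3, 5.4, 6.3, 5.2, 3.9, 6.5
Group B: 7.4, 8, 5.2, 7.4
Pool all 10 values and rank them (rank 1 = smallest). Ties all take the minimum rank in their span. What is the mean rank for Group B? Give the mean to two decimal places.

7.25

Sorted (ascending): 3.3, 3.9, 5.2, 5.2, 5.4, 6.3, 6.5, 7.4, 7.4, 8
The 2 values of 5.2 occupy positions 3–4 → each gets rank 3.
The 2 values of 7.4 occupy positions 8–9 → each gets rank 8.
Group B values → pooled ranks: 7.4→8, 8→10, 5.2→3, 7.4→8
Mean rank = (8 + 10 + 3 + 8) / 4 = 7.25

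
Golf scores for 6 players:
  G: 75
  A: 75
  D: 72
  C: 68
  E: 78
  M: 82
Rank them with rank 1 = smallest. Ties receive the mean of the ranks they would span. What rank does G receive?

Sorted (ascending): 68, 72, 75, 75, 78, 82
The 2 values of 75 occupy positions 3–4 → average rank (3+4)/2 = 3.5.
G has value 75 → rank 3.5.

3.5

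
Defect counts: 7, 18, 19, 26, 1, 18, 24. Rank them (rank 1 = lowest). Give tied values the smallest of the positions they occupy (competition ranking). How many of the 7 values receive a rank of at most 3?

4

Sorted (ascending): 1, 7, 18, 18, 19, 24, 26
The 2 values of 18 occupy positions 3–4 → each gets rank 3.
Ranks ≤ 3: {1, 2, 3, 3} → 4 values.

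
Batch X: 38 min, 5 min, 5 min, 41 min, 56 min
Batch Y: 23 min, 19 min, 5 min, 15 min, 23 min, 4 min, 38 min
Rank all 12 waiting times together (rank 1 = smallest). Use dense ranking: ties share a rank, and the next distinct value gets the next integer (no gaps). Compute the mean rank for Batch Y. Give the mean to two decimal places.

Sorted (ascending): 4, 5, 5, 5, 15, 19, 23, 23, 38, 38, 41, 56
The 3 values of 5 share dense rank 2.
The 2 values of 23 share dense rank 5.
The 2 values of 38 share dense rank 6.
Remaining distinct values take the next consecutive integers.
Batch Y values → pooled ranks: 23→5, 19→4, 5→2, 15→3, 23→5, 4→1, 38→6
Mean rank = (5 + 4 + 2 + 3 + 5 + 1 + 6) / 7 = 3.71

3.71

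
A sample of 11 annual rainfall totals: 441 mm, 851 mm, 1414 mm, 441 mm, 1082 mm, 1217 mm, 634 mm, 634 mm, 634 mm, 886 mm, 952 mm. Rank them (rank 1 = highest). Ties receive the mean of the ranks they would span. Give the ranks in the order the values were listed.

10.5, 6, 1, 10.5, 3, 2, 8, 8, 8, 5, 4

Sorted (descending): 1414, 1217, 1082, 952, 886, 851, 634, 634, 634, 441, 441
The 3 values of 634 occupy positions 7–9 → average rank 8.
The 2 values of 441 occupy positions 10–11 → average rank (10+11)/2 = 10.5.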